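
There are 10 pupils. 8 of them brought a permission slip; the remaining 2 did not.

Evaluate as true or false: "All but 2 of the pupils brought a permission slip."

'All but 2 of the pupils brought a permission slip' holds iff |A ∖ B| = 2.
|A| = 10, |A ∩ B| = 8, |A ∖ B| = 2.
|A ∖ B| = 2, so the statement is true.

True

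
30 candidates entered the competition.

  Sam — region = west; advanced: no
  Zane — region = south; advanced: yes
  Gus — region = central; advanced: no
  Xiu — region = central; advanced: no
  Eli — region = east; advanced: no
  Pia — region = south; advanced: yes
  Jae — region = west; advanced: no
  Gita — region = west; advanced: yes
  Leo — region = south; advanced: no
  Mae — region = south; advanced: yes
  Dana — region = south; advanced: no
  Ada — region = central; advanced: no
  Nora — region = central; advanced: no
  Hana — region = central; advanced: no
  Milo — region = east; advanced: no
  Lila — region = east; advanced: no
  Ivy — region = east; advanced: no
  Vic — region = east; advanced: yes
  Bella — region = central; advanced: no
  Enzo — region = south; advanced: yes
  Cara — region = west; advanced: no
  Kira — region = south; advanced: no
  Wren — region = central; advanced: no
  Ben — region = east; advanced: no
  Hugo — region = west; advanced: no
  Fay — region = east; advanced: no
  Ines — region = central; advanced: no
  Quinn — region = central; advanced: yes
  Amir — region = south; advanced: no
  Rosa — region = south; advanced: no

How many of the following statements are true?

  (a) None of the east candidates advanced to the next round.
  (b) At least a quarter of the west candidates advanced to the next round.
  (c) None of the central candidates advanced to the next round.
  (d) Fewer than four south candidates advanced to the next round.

(a) east: |A| = 7, |A ∩ B| = 1; needs A ∩ B = ∅ (|A ∩ B| = 0) — false.
(b) west: |A| = 5, |A ∩ B| = 1; needs |A ∩ B| / |A| ≥ 1/4 — false.
(c) central: |A| = 9, |A ∩ B| = 1; needs A ∩ B = ∅ (|A ∩ B| = 0) — false.
(d) south: |A| = 9, |A ∩ B| = 4; needs |A ∩ B| < 4 — false.

0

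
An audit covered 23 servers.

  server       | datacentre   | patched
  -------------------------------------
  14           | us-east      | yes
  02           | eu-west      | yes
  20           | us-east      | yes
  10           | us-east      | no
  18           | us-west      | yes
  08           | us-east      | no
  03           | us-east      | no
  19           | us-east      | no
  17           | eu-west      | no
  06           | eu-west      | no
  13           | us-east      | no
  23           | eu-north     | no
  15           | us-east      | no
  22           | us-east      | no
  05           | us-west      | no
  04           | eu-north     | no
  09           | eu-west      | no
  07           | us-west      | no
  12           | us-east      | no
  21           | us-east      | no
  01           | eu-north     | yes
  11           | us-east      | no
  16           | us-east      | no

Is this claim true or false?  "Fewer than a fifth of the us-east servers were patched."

'Fewer than a fifth of the us-east servers were patched' holds iff |A ∩ B| / |A| < 1/5.
A (the restrictor) = {14, 20, 10, 08, 03, 19, 13, 15, 22, 12, 21, 11, 16}, |A| = 13.
A ∩ B = {14, 20}, so |A ∩ B| = 2.
A ∖ B = {10, 08, 03, 19, 13, 15, 22, 12, 21, 11, 16}, so |A ∖ B| = 11.
|A ∩ B|/|A| = 2/13, so the statement is true.

True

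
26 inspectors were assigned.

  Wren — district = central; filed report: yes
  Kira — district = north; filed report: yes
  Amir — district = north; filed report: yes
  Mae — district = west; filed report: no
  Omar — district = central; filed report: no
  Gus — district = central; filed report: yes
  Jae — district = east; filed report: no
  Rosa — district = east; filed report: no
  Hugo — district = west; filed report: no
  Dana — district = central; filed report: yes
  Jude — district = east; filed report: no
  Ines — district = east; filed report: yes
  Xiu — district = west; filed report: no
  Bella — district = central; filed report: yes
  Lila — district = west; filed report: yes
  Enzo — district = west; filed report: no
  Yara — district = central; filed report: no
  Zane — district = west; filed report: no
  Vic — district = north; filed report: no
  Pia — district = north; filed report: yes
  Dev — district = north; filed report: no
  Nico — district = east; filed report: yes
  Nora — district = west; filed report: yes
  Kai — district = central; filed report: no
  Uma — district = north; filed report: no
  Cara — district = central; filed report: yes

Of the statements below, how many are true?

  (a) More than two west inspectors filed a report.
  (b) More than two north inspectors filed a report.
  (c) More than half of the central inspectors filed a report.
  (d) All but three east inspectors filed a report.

(a) west: |A| = 7, |A ∩ B| = 2; needs |A ∩ B| > 2 — false.
(b) north: |A| = 6, |A ∩ B| = 3; needs |A ∩ B| > 2 — true.
(c) central: |A| = 8, |A ∩ B| = 5; needs |A ∩ B| > |A ∖ B| — true.
(d) east: |A| = 5, |A ∩ B| = 2; needs |A ∖ B| = 3 — true.

3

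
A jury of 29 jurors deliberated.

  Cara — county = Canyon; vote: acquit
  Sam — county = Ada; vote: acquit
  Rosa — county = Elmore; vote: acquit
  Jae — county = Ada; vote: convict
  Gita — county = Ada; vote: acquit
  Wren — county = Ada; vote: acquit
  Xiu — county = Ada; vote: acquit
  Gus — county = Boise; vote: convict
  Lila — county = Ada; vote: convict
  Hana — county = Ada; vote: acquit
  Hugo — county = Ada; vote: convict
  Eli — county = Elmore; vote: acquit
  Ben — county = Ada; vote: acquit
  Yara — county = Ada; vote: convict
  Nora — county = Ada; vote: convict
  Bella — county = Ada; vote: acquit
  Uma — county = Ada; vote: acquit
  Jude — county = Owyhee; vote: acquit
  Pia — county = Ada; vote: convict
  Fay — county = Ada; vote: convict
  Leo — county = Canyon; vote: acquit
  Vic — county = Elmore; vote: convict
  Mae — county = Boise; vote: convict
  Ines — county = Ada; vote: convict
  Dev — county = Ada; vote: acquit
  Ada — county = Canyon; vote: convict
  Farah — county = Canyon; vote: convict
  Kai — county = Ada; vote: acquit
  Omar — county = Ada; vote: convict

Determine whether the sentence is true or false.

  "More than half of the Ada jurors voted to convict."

False

The determiner here denotes the relation: |A ∩ B| > |A ∖ B|.
|A| = 19, |A ∩ B| = 9, |A ∖ B| = 10.
9 < 10, so the statement is false.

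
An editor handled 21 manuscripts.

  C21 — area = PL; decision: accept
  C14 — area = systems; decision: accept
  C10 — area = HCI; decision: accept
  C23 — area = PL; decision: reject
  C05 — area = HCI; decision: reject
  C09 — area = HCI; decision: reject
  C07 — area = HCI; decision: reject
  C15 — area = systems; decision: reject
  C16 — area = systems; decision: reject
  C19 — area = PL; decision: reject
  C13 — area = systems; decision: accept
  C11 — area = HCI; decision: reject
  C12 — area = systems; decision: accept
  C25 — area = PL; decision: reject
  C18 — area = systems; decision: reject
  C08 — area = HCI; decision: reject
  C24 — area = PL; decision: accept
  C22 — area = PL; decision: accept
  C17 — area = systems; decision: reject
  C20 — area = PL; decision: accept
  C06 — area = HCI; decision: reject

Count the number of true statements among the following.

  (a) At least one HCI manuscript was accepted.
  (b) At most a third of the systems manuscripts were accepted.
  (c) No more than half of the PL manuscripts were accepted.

(a) HCI: |A| = 7, |A ∩ B| = 1; needs A ∩ B ≠ ∅ (|A ∩ B| ≥ 1) — true.
(b) systems: |A| = 7, |A ∩ B| = 3; needs |A ∩ B| / |A| ≤ 1/3 — false.
(c) PL: |A| = 7, |A ∩ B| = 4; needs |A ∩ B| ≤ |A ∖ B| — false.

1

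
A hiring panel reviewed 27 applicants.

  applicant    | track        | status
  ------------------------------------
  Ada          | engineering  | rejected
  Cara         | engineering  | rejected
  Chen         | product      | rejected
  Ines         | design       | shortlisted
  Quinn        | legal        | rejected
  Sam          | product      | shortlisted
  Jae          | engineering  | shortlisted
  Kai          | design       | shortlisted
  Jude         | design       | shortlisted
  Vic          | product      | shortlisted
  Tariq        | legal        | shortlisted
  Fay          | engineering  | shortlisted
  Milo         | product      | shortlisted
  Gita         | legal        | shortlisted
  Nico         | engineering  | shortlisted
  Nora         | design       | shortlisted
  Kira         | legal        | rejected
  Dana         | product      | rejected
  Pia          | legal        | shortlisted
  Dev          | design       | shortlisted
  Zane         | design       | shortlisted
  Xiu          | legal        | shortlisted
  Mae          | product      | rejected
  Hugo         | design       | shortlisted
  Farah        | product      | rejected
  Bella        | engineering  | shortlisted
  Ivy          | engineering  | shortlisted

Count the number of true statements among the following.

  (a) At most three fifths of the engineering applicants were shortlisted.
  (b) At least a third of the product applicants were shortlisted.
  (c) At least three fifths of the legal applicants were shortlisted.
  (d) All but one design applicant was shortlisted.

2

(a) engineering: |A| = 7, |A ∩ B| = 5; needs |A ∩ B| / |A| ≤ 3/5 — false.
(b) product: |A| = 7, |A ∩ B| = 3; needs |A ∩ B| / |A| ≥ 1/3 — true.
(c) legal: |A| = 6, |A ∩ B| = 4; needs |A ∩ B| / |A| ≥ 3/5 — true.
(d) design: |A| = 7, |A ∩ B| = 7; needs |A ∖ B| = 1 — false.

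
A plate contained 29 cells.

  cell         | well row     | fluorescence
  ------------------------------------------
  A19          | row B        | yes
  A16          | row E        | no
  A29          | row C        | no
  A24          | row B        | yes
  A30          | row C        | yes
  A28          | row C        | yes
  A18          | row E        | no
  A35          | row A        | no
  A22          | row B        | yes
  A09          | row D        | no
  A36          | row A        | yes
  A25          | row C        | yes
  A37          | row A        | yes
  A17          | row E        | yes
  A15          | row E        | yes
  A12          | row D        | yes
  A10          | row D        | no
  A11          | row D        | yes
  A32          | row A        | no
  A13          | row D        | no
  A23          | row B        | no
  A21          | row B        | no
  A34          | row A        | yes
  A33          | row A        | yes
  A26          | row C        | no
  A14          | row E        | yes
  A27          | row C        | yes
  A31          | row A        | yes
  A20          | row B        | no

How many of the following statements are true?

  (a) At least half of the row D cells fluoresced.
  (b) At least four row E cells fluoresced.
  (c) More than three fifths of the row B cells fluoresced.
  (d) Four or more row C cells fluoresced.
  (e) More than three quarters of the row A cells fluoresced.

(a) row D: |A| = 5, |A ∩ B| = 2; needs |A ∩ B| ≥ |A ∖ B| — false.
(b) row E: |A| = 5, |A ∩ B| = 3; needs |A ∩ B| ≥ 4 — false.
(c) row B: |A| = 6, |A ∩ B| = 3; needs |A ∩ B| / |A| > 3/5 — false.
(d) row C: |A| = 6, |A ∩ B| = 4; needs |A ∩ B| ≥ 4 — true.
(e) row A: |A| = 7, |A ∩ B| = 5; needs |A ∩ B| / |A| > 3/4 — false.

1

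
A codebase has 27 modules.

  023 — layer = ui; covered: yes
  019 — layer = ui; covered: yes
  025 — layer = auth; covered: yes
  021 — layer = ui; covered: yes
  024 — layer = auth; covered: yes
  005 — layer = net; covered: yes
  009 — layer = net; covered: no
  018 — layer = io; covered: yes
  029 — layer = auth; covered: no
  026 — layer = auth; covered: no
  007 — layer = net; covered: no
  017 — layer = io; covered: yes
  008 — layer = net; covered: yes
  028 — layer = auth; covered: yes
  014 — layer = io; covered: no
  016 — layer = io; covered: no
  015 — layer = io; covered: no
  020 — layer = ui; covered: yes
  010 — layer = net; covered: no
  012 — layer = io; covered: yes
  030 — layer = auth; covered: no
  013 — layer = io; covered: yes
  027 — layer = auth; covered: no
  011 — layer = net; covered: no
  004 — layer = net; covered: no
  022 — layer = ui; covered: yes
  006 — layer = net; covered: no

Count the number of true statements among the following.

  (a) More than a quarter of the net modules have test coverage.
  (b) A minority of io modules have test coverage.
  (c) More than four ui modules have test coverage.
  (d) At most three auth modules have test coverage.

(a) net: |A| = 8, |A ∩ B| = 2; needs |A ∩ B| / |A| > 1/4 — false.
(b) io: |A| = 7, |A ∩ B| = 4; needs |A ∩ B| < |A ∖ B| — false.
(c) ui: |A| = 5, |A ∩ B| = 5; needs |A ∩ B| > 4 — true.
(d) auth: |A| = 7, |A ∩ B| = 3; needs |A ∩ B| ≤ 3 — true.

2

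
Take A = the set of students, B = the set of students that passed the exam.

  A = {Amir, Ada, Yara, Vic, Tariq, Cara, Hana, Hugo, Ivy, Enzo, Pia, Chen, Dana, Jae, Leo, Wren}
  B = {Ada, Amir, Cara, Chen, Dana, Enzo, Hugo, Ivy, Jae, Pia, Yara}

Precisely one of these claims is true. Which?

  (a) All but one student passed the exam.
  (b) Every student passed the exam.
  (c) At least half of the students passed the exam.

|A| = 16, |A ∩ B| = 11, |A ∖ B| = 5.
(a) requires |A ∖ B| = 1: false.
(b) requires A ⊆ B, i.e. every element of A is in B (|A ∖ B| = 0): false.
(c) requires |A ∩ B| ≥ |A ∖ B|: true.

(c)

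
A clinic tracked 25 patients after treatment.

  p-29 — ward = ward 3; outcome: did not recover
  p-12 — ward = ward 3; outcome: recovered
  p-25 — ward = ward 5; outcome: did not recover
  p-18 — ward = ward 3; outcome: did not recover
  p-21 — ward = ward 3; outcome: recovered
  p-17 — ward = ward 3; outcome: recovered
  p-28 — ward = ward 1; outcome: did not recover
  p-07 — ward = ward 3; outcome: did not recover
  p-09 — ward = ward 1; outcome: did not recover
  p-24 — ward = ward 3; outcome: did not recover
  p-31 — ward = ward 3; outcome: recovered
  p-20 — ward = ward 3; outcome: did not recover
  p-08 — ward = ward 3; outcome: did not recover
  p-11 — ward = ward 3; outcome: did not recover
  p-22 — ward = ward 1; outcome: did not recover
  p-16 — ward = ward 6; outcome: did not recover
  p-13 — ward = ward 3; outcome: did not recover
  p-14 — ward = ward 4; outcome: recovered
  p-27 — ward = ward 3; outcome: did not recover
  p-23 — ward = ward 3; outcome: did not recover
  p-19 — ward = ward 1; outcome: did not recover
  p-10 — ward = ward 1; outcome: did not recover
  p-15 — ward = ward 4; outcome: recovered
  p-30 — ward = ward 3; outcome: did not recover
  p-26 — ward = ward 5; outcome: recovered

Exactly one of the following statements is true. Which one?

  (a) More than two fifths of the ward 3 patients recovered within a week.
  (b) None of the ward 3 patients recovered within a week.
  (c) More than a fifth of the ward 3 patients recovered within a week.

(c)

|A| = 15, |A ∩ B| = 4, |A ∖ B| = 11.
(a) requires |A ∩ B| / |A| > 2/5: false.
(b) requires A ∩ B = ∅ (|A ∩ B| = 0): false.
(c) requires |A ∩ B| / |A| > 1/5: true.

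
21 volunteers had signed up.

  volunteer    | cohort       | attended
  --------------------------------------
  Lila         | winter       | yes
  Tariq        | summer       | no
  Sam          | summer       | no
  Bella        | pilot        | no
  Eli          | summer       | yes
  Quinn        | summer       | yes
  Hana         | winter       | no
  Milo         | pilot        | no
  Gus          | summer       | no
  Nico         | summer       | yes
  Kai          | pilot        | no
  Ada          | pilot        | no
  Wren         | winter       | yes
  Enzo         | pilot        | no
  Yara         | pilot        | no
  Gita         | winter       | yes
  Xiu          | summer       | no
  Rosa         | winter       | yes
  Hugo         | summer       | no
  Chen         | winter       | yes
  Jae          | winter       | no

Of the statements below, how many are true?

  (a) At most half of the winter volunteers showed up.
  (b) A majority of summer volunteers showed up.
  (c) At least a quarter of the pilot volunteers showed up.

(a) winter: |A| = 7, |A ∩ B| = 5; needs |A ∩ B| ≤ |A ∖ B| — false.
(b) summer: |A| = 8, |A ∩ B| = 3; needs |A ∩ B| > |A ∖ B| — false.
(c) pilot: |A| = 6, |A ∩ B| = 0; needs |A ∩ B| / |A| ≥ 1/4 — false.

0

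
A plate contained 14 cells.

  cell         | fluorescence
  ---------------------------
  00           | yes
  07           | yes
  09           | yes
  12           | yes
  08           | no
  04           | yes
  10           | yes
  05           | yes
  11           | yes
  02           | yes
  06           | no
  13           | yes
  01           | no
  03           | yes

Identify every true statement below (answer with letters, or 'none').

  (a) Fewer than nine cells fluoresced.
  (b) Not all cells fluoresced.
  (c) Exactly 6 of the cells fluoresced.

(b)

|A| = 14, |A ∩ B| = 11, |A ∖ B| = 3.
(a) |A ∩ B| < 9: fails.
(b) A ⊄ B (|A ∖ B| ≥ 1): holds.
(c) |A ∩ B| = 6: fails.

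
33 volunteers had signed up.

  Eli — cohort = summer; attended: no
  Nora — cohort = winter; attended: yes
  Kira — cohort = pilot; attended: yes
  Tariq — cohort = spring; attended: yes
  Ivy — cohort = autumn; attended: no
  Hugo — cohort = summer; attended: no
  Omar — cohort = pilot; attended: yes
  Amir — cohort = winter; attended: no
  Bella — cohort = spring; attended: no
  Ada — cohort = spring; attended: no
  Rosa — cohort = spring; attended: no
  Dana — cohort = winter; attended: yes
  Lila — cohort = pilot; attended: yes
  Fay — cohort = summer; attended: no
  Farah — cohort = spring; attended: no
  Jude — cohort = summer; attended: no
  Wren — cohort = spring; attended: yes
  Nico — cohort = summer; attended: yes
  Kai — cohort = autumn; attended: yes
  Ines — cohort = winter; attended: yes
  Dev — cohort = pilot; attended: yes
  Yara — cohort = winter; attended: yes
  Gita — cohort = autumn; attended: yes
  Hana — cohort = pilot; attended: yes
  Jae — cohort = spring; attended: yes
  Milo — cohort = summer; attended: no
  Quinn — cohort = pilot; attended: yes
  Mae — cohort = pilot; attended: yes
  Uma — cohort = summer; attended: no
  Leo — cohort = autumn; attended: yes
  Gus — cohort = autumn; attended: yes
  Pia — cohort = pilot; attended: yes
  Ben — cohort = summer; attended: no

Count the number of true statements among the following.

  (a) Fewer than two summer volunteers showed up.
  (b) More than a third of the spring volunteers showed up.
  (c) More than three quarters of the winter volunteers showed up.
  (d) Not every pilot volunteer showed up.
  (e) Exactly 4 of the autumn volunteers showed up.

4

(a) summer: |A| = 8, |A ∩ B| = 1; needs |A ∩ B| < 2 — true.
(b) spring: |A| = 7, |A ∩ B| = 3; needs |A ∩ B| / |A| > 1/3 — true.
(c) winter: |A| = 5, |A ∩ B| = 4; needs |A ∩ B| / |A| > 3/4 — true.
(d) pilot: |A| = 8, |A ∩ B| = 8; needs A ⊄ B (|A ∖ B| ≥ 1) — false.
(e) autumn: |A| = 5, |A ∩ B| = 4; needs |A ∩ B| = 4 — true.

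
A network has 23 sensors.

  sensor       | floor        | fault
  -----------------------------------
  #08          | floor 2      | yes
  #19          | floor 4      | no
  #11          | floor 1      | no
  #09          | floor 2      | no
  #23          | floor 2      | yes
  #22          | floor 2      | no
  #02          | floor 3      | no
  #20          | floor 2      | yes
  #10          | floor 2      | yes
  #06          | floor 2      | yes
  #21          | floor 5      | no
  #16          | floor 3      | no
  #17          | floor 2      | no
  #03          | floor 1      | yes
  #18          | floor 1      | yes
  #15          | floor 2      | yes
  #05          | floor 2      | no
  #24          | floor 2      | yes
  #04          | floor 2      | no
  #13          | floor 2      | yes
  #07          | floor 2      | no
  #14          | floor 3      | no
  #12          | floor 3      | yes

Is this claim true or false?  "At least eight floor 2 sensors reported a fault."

Truth condition: |A ∩ B| ≥ 8.
A (the restrictor) = {#08, #09, #23, #22, #20, #10, #06, #17, #15, #05, #24, #04, #13, #07}, |A| = 14.
A ∩ B = {#08, #23, #20, #10, #06, #15, #24, #13}, so |A ∩ B| = 8.
|A ∩ B| = 8, so the statement is true.

True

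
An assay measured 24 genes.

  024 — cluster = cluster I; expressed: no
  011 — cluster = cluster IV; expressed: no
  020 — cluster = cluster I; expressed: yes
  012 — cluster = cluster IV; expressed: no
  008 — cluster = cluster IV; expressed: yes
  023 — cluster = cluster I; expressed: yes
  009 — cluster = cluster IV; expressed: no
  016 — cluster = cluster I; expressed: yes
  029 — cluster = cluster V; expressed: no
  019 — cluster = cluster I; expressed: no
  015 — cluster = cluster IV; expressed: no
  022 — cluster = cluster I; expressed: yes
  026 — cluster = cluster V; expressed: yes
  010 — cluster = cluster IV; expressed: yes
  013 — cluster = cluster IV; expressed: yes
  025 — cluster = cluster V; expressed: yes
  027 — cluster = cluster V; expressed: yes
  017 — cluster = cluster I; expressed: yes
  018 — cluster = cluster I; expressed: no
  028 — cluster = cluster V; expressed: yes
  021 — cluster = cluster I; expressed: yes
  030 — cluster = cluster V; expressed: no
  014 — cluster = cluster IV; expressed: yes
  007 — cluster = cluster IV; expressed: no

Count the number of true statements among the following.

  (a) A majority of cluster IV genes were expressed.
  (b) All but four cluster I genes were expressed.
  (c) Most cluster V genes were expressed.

(a) cluster IV: |A| = 9, |A ∩ B| = 4; needs |A ∩ B| > |A ∖ B| — false.
(b) cluster I: |A| = 9, |A ∩ B| = 6; needs |A ∖ B| = 4 — false.
(c) cluster V: |A| = 6, |A ∩ B| = 4; needs |A ∩ B| > |A ∖ B| — true.

1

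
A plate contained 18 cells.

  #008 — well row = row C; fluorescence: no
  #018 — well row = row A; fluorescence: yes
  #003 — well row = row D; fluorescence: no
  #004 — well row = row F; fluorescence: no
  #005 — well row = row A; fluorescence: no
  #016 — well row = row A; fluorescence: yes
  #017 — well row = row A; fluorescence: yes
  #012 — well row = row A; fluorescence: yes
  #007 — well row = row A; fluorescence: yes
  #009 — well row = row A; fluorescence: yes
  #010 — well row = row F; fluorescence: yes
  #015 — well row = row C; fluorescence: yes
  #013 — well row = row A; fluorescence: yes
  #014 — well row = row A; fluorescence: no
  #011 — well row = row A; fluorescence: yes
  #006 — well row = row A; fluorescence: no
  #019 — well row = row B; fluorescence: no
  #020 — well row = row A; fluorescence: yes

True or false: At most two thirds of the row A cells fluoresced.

False

The determiner here denotes the relation: |A ∩ B| / |A| ≤ 2/3.
A (the restrictor) = {#018, #005, #016, #017, #012, #007, #009, #013, #014, #011, #006, #020}, |A| = 12.
A ∩ B = {#018, #016, #017, #012, #007, #009, #013, #011, #020}, so |A ∩ B| = 9.
A ∖ B = {#005, #014, #006}, so |A ∖ B| = 3.
|A ∩ B|/|A| = 9/12, so the statement is false.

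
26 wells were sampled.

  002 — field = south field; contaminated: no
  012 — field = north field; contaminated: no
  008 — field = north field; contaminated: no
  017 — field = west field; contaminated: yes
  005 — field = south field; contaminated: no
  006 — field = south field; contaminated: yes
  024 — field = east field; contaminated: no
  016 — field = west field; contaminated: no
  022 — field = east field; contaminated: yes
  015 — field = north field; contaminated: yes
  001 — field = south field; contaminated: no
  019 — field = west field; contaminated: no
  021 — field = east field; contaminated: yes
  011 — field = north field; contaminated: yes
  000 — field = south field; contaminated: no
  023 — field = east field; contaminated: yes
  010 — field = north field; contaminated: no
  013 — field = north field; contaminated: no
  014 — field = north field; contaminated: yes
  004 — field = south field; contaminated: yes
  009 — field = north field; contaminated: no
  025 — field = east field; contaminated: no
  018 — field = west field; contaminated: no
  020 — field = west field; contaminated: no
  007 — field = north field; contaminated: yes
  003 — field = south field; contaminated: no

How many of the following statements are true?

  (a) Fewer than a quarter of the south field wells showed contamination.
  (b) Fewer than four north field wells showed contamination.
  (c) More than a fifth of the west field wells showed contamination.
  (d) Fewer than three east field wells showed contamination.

0

(a) south field: |A| = 7, |A ∩ B| = 2; needs |A ∩ B| / |A| < 1/4 — false.
(b) north field: |A| = 9, |A ∩ B| = 4; needs |A ∩ B| < 4 — false.
(c) west field: |A| = 5, |A ∩ B| = 1; needs |A ∩ B| / |A| > 1/5 — false.
(d) east field: |A| = 5, |A ∩ B| = 3; needs |A ∩ B| < 3 — false.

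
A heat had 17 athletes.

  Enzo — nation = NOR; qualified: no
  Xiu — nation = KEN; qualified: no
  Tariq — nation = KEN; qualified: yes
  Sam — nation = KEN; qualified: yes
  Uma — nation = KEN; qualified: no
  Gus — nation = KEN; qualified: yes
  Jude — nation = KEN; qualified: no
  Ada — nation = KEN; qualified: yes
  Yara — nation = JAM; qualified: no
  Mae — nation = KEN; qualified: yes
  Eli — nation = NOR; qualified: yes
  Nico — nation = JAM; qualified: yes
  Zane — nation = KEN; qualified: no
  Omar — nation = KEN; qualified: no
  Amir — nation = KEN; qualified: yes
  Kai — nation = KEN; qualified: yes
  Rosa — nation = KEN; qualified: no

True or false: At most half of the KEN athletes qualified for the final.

Truth condition: |A ∩ B| ≤ |A ∖ B|.
A (the restrictor) = {Xiu, Tariq, Sam, Uma, Gus, Jude, Ada, Mae, Zane, Omar, Amir, Kai, Rosa}, |A| = 13.
A ∩ B = {Tariq, Sam, Gus, Ada, Mae, Amir, Kai}, so |A ∩ B| = 7.
A ∖ B = {Xiu, Uma, Jude, Zane, Omar, Rosa}, so |A ∖ B| = 6.
7 > 6, so the statement is false.

False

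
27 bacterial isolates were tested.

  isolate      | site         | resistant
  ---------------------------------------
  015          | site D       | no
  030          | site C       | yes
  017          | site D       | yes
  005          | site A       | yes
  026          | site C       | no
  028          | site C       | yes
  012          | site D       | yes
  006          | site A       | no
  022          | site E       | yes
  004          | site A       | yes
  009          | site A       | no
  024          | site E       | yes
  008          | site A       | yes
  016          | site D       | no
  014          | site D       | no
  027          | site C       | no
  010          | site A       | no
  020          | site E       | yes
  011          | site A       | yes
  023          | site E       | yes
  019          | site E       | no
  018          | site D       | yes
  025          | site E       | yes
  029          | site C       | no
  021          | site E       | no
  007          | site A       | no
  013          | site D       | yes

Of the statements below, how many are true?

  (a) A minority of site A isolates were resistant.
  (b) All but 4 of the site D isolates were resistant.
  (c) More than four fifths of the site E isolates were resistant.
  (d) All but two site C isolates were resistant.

0

(a) site A: |A| = 8, |A ∩ B| = 4; needs |A ∩ B| < |A ∖ B| — false.
(b) site D: |A| = 7, |A ∩ B| = 4; needs |A ∖ B| = 4 — false.
(c) site E: |A| = 7, |A ∩ B| = 5; needs |A ∩ B| / |A| > 4/5 — false.
(d) site C: |A| = 5, |A ∩ B| = 2; needs |A ∖ B| = 2 — false.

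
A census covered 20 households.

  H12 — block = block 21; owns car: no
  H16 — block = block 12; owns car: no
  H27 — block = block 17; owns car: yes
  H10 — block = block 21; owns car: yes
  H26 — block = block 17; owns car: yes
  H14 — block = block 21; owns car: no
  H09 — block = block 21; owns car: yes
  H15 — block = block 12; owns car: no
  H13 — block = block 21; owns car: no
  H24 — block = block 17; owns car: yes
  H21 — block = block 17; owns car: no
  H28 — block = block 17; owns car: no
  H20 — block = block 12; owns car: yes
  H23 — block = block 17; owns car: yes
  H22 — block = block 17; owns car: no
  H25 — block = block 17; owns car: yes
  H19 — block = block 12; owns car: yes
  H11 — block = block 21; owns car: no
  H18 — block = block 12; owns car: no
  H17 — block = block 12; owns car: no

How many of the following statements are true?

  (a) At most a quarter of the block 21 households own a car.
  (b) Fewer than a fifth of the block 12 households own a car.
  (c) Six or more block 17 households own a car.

0

(a) block 21: |A| = 6, |A ∩ B| = 2; needs |A ∩ B| / |A| ≤ 1/4 — false.
(b) block 12: |A| = 6, |A ∩ B| = 2; needs |A ∩ B| / |A| < 1/5 — false.
(c) block 17: |A| = 8, |A ∩ B| = 5; needs |A ∩ B| ≥ 6 — false.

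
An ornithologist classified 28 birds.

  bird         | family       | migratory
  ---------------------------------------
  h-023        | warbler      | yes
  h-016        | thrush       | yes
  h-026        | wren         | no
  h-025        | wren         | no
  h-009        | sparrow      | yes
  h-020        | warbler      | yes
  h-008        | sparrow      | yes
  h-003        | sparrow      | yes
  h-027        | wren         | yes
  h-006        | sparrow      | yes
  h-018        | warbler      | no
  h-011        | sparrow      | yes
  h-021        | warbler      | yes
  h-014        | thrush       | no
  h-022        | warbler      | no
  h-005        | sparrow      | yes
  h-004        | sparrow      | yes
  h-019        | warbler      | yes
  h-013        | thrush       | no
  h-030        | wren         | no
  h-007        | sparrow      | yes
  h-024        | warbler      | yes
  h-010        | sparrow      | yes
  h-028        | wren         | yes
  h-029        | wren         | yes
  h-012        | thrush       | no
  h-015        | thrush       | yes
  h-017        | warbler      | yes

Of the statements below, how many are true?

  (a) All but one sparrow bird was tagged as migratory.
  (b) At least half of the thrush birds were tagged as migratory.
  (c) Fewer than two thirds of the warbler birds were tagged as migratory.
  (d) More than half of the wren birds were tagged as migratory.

0

(a) sparrow: |A| = 9, |A ∩ B| = 9; needs |A ∖ B| = 1 — false.
(b) thrush: |A| = 5, |A ∩ B| = 2; needs |A ∩ B| ≥ |A ∖ B| — false.
(c) warbler: |A| = 8, |A ∩ B| = 6; needs |A ∩ B| / |A| < 2/3 — false.
(d) wren: |A| = 6, |A ∩ B| = 3; needs |A ∩ B| > |A ∖ B| — false.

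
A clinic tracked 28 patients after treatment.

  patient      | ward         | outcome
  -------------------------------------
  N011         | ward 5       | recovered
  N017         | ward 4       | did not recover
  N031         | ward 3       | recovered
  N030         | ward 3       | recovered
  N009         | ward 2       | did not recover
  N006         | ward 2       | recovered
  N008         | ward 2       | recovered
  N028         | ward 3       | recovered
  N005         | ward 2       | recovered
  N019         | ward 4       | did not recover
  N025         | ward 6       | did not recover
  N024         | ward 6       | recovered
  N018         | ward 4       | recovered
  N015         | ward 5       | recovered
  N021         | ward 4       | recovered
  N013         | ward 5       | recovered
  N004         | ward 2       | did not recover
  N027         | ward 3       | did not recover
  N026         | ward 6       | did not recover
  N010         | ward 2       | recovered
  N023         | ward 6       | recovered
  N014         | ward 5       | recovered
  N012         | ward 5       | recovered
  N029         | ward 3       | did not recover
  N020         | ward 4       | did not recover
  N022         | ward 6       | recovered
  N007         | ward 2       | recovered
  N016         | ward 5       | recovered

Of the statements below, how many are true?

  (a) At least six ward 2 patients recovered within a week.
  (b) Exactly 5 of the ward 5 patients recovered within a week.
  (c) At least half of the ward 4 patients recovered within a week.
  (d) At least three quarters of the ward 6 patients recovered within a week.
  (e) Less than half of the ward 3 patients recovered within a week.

0

(a) ward 2: |A| = 7, |A ∩ B| = 5; needs |A ∩ B| ≥ 6 — false.
(b) ward 5: |A| = 6, |A ∩ B| = 6; needs |A ∩ B| = 5 — false.
(c) ward 4: |A| = 5, |A ∩ B| = 2; needs |A ∩ B| ≥ |A ∖ B| — false.
(d) ward 6: |A| = 5, |A ∩ B| = 3; needs |A ∩ B| / |A| ≥ 3/4 — false.
(e) ward 3: |A| = 5, |A ∩ B| = 3; needs |A ∩ B| < |A ∖ B| — false.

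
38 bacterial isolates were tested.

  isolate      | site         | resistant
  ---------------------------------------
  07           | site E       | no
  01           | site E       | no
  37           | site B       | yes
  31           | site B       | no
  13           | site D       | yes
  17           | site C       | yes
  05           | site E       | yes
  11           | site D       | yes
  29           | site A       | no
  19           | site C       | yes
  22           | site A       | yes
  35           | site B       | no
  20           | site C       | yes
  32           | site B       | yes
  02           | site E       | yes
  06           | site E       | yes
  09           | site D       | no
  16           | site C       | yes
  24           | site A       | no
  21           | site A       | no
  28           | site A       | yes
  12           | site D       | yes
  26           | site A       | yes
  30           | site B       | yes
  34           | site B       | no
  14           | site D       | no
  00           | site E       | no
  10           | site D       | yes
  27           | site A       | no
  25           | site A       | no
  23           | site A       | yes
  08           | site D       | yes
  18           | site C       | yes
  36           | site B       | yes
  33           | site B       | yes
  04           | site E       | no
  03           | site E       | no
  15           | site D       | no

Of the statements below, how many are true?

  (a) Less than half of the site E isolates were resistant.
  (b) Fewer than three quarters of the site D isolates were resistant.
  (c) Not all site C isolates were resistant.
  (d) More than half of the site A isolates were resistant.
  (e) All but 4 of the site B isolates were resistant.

(a) site E: |A| = 8, |A ∩ B| = 3; needs |A ∩ B| < |A ∖ B| — true.
(b) site D: |A| = 8, |A ∩ B| = 5; needs |A ∩ B| / |A| < 3/4 — true.
(c) site C: |A| = 5, |A ∩ B| = 5; needs A ⊄ B (|A ∖ B| ≥ 1) — false.
(d) site A: |A| = 9, |A ∩ B| = 4; needs |A ∩ B| > |A ∖ B| — false.
(e) site B: |A| = 8, |A ∩ B| = 5; needs |A ∖ B| = 4 — false.

2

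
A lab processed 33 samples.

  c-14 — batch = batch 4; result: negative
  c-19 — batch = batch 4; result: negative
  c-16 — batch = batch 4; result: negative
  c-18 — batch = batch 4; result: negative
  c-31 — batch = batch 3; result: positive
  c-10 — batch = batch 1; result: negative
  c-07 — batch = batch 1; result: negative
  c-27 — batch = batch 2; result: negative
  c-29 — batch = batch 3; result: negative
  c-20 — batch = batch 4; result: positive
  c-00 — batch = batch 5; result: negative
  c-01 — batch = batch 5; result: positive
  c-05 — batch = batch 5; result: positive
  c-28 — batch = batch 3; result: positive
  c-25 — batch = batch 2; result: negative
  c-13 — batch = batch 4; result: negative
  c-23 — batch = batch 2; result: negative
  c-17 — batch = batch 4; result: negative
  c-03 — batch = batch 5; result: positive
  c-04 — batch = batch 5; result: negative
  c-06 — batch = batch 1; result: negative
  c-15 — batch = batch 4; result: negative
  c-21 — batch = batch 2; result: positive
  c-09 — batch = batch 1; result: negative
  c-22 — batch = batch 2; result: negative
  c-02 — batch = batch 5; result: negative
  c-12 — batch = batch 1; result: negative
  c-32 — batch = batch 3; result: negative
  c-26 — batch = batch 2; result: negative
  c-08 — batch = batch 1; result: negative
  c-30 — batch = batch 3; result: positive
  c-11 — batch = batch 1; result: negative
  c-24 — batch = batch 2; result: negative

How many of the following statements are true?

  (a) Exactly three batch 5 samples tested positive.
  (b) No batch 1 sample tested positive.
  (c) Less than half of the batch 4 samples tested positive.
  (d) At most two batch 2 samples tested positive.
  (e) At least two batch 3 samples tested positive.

(a) batch 5: |A| = 6, |A ∩ B| = 3; needs |A ∩ B| = 3 — true.
(b) batch 1: |A| = 7, |A ∩ B| = 0; needs A ∩ B = ∅ (|A ∩ B| = 0) — true.
(c) batch 4: |A| = 8, |A ∩ B| = 1; needs |A ∩ B| < |A ∖ B| — true.
(d) batch 2: |A| = 7, |A ∩ B| = 1; needs |A ∩ B| ≤ 2 — true.
(e) batch 3: |A| = 5, |A ∩ B| = 3; needs |A ∩ B| ≥ 2 — true.

5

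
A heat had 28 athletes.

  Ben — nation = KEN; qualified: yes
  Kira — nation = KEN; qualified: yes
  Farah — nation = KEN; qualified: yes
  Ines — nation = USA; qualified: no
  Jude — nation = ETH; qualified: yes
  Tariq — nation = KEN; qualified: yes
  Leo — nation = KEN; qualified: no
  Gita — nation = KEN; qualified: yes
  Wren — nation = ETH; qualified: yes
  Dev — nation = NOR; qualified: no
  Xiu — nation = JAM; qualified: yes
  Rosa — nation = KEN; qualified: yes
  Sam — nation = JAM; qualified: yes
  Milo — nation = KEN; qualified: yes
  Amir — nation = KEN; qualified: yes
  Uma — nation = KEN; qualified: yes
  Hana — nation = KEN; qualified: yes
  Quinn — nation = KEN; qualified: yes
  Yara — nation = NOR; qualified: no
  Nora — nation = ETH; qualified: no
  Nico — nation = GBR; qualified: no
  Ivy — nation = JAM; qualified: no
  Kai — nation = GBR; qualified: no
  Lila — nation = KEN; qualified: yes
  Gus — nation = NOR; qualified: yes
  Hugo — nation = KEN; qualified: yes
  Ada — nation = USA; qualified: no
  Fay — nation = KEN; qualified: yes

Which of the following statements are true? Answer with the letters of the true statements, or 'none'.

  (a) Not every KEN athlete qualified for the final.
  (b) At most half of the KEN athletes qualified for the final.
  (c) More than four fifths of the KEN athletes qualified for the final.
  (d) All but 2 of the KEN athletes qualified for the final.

(a), (c)

|A| = 15, |A ∩ B| = 14, |A ∖ B| = 1.
(a) A ⊄ B (|A ∖ B| ≥ 1): holds.
(b) |A ∩ B| ≤ |A ∖ B|: fails.
(c) |A ∩ B| / |A| > 4/5: holds.
(d) |A ∖ B| = 2: fails.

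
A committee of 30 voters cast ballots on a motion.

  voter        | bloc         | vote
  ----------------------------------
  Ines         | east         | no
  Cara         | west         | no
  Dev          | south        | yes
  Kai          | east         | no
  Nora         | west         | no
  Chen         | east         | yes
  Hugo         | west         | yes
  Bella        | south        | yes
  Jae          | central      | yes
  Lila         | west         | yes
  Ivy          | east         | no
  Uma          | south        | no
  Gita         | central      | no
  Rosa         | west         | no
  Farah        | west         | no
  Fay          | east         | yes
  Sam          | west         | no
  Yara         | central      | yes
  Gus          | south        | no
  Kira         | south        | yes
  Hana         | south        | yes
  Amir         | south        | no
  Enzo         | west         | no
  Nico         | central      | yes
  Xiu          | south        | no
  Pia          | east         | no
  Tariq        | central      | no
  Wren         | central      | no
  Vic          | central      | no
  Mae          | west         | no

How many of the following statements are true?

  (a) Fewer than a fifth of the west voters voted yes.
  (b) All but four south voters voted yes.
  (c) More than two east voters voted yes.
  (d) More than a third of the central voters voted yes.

(a) west: |A| = 9, |A ∩ B| = 2; needs |A ∩ B| / |A| < 1/5 — false.
(b) south: |A| = 8, |A ∩ B| = 4; needs |A ∖ B| = 4 — true.
(c) east: |A| = 6, |A ∩ B| = 2; needs |A ∩ B| > 2 — false.
(d) central: |A| = 7, |A ∩ B| = 3; needs |A ∩ B| / |A| > 1/3 — true.

2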